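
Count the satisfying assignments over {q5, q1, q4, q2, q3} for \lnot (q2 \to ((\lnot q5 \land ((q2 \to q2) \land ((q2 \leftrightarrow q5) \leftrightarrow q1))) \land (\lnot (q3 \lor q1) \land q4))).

Initial set: {\lnot (q2 \to ((\lnot q5 \land ((q2 \to q2) \land ((q2 \leftrightarrow q5) \leftrightarrow q1))) \land (\lnot (q3 \lor q1) \land q4)))}.
\lnot (q2 \to ((\lnot q5 \land ((q2 \to q2) \land ((q2 \leftrightarrow q5) \leftrightarrow q1))) \land (\lnot (q3 \lor q1) \land q4))): α-rule — add q2, \lnot ((\lnot q5 \land ((q2 \to q2) \land ((q2 \leftrightarrow q5) \leftrightarrow q1))) \land (\lnot (q3 \lor q1) \land q4)).
\lnot ((\lnot q5 \land ((q2 \to q2) \land ((q2 \leftrightarrow q5) \leftrightarrow q1))) \land (\lnot (q3 \lor q1) \land q4)): β-rule — branch into \lnot (\lnot q5 \land ((q2 \to q2) \land ((q2 \leftrightarrow q5) \leftrightarrow q1)))  //  \lnot (\lnot (q3 \lor q1) \land q4).
  branch 1 (add \lnot (\lnot q5 \land ((q2 \to q2) \land ((q2 \leftrightarrow q5) \leftrightarrow q1)))):
    \lnot (\lnot q5 \land ((q2 \to q2) \land ((q2 \leftrightarrow q5) \leftrightarrow q1))): β-rule — branch into \lnot \lnot q5  //  \lnot ((q2 \to q2) \land ((q2 \leftrightarrow q5) \leftrightarrow q1)).
      branch 1.1 (add \lnot \lnot q5):
        ○ open, literals {q2=true, q5=true}.
      branch 1.2 (add \lnot ((q2 \to q2) \land ((q2 \leftrightarrow q5) \leftrightarrow q1))):
        \lnot ((q2 \to q2) \land ((q2 \leftrightarrow q5) \leftrightarrow q1)): β-rule — branch into \lnot (q2 \to q2)  //  \lnot ((q2 \leftrightarrow q5) \leftrightarrow q1).
          branch 1.2.1 (add \lnot (q2 \to q2)):
            \lnot (q2 \to q2): α-rule — add q2, \lnot q2.
            × closes — contains both q2 and \lnot q2.
          branch 1.2.2 (add \lnot ((q2 \leftrightarrow q5) \leftrightarrow q1)):
            \lnot ((q2 \leftrightarrow q5) \leftrightarrow q1): β-rule — branch into (q2 \leftrightarrow q5), \lnot q1  //  \lnot (q2 \leftrightarrow q5), q1.
              branch 1.2.2.1 (add (q2 \leftrightarrow q5), \lnot q1):
                (q2 \leftrightarrow q5): β-rule — branch into q2, q5  //  \lnot q2, \lnot q5.
                  branch 1.2.2.1.1 (add q2, q5):
                    ○ open, literals {q1=false, q2=true, q5=true}.
                  branch 1.2.2.1.2 (add \lnot q2, \lnot q5):
                    × closes — contains both q2 and \lnot q2.
              branch 1.2.2.2 (add \lnot (q2 \leftrightarrow q5), q1):
                \lnot (q2 \leftrightarrow q5): β-rule — branch into q2, \lnot q5  //  \lnot q2, q5.
                  branch 1.2.2.2.1 (add q2, \lnot q5):
                    ○ open, literals {q1=true, q2=true, q5=false}.
                  branch 1.2.2.2.2 (add \lnot q2, q5):
                    × closes — contains both q2 and \lnot q2.
  branch 2 (add \lnot (\lnot (q3 \lor q1) \land q4)):
    \lnot (\lnot (q3 \lor q1) \land q4): β-rule — branch into \lnot \lnot (q3 \lor q1)  //  \lnot q4.
      branch 2.1 (add \lnot \lnot (q3 \lor q1)):
        \lnot \lnot (q3 \lor q1): β-rule — branch into q3  //  q1.
          branch 2.1.1 (add q3):
            ○ open, literals {q2=true, q3=true}.
          branch 2.1.2 (add q1):
            ○ open, literals {q1=true, q2=true}.
      branch 2.2 (add \lnot q4):
        ○ open, literals {q2=true, q4=false}.
3 branches closed, 6 open.
Each open branch fixes some atoms; the unmentioned ones are free. Counting distinct full assignments: branch {q2=true, q5=true} (q1, q4, q3) contributes 8 new; branch {q1=false, q2=true, q5=true} (q4, q3) contributes 0 new; branch {q1=true, q2=true, q5=false} (q4, q3) contributes 4 new; branch {q2=true, q3=true} (q5, q1, q4) contributes 2 new; branch {q1=true, q2=true} (q5, q4, q3) contributes 0 new; branch {q2=true, q4=false} (q5, q1, q3) contributes 1 new. Total: 15.

15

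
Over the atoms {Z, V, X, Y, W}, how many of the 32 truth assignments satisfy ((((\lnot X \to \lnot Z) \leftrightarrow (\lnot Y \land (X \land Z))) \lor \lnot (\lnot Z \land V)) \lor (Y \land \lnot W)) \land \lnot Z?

Initial set: {T (((((\lnot X \to \lnot Z) \leftrightarrow (\lnot Y \land (X \land Z))) \lor \lnot (\lnot Z \land V)) \lor (Y \land \lnot W)) \land \lnot Z)}.
T (((((\lnot X \to \lnot Z) \leftrightarrow (\lnot Y \land (X \land Z))) \lor \lnot (\lnot Z \land V)) \lor (Y \land \lnot W)) \land \lnot Z): α-rule — add T ((((\lnot X \to \lnot Z) \leftrightarrow (\lnot Y \land (X \land Z))) \lor \lnot (\lnot Z \land V)) \lor (Y \land \lnot W)), T \lnot Z.
T ((((\lnot X \to \lnot Z) \leftrightarrow (\lnot Y \land (X \land Z))) \lor \lnot (\lnot Z \land V)) \lor (Y \land \lnot W)): β-rule — branch into T (((\lnot X \to \lnot Z) \leftrightarrow (\lnot Y \land (X \land Z))) \lor \lnot (\lnot Z \land V))  //  T (Y \land \lnot W).
  branch 1 (add T (((\lnot X \to \lnot Z) \leftrightarrow (\lnot Y \land (X \land Z))) \lor \lnot (\lnot Z \land V))):
    T (((\lnot X \to \lnot Z) \leftrightarrow (\lnot Y \land (X \land Z))) \lor \lnot (\lnot Z \land V)): β-rule — branch into T ((\lnot X \to \lnot Z) \leftrightarrow (\lnot Y \land (X \land Z)))  //  T \lnot (\lnot Z \land V).
      branch 1.1 (add T ((\lnot X \to \lnot Z) \leftrightarrow (\lnot Y \land (X \land Z)))):
        T ((\lnot X \to \lnot Z) \leftrightarrow (\lnot Y \land (X \land Z))): β-rule — branch into T (\lnot X \to \lnot Z), T (\lnot Y \land (X \land Z))  //  F (\lnot X \to \lnot Z), F (\lnot Y \land (X \land Z)).
          branch 1.1.1 (add T (\lnot X \to \lnot Z), T (\lnot Y \land (X \land Z))):
            T (\lnot Y \land (X \land Z)): α-rule — add T \lnot Y, T (X \land Z).
            T (X \land Z): α-rule — add T X, T Z.
            × closes — contains both Z and \lnot Z.
          branch 1.1.2 (add F (\lnot X \to \lnot Z), F (\lnot Y \land (X \land Z))):
            F (\lnot X \to \lnot Z): α-rule — add T \lnot X, F \lnot Z.
            × closes — contains both Z and \lnot Z.
      branch 1.2 (add T \lnot (\lnot Z \land V)):
        T \lnot (\lnot Z \land V): β-rule — branch into F \lnot Z  //  F V.
          branch 1.2.1 (add F \lnot Z):
            × closes — contains both Z and \lnot Z.
          branch 1.2.2 (add F V):
            ○ open, literals {V=false, Z=false}.
  branch 2 (add T (Y \land \lnot W)):
    T (Y \land \lnot W): α-rule — add T Y, T \lnot W.
    ○ open, literals {W=false, Y=true, Z=false}.
3 branches closed, 2 open.
Each open branch fixes some atoms; the unmentioned ones are free. Counting distinct full assignments: branch {V=false, Z=false} (X, Y, W) contributes 8 new; branch {W=false, Y=true, Z=false} (V, X) contributes 2 new. Total: 10.

10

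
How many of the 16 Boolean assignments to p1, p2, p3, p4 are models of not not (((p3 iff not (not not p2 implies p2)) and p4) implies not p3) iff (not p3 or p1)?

Initial set: {T (not not (((p3 iff not (not not p2 implies p2)) and p4) implies not p3) iff (not p3 or p1))}.
T (not not (((p3 iff not (not not p2 implies p2)) and p4) implies not p3) iff (not p3 or p1)): β-rule — branch into T not not (((p3 iff not (not not p2 implies p2)) and p4) implies not p3), T (not p3 or p1)  //  F not not (((p3 iff not (not not p2 implies p2)) and p4) implies not p3), F (not p3 or p1).
  branch 1 (add T not not (((p3 iff not (not not p2 implies p2)) and p4) implies not p3), T (not p3 or p1)):
    T not not (((p3 iff not (not not p2 implies p2)) and p4) implies not p3): drop double negation, giving T (((p3 iff not (not not p2 implies p2)) and p4) implies not p3).
    T (not p3 or p1): β-rule — branch into T not p3  //  T p1.
      branch 1.1 (add T not p3):
        T (((p3 iff not (not not p2 implies p2)) and p4) implies not p3): β-rule — branch into F ((p3 iff not (not not p2 implies p2)) and p4)  //  T not p3.
          branch 1.1.1 (add F ((p3 iff not (not not p2 implies p2)) and p4)):
            F ((p3 iff not (not not p2 implies p2)) and p4): β-rule — branch into F (p3 iff not (not not p2 implies p2))  //  F p4.
              branch 1.1.1.1 (add F (p3 iff not (not not p2 implies p2))):
                F (p3 iff not (not not p2 implies p2)): β-rule — branch into T p3, F not (not not p2 implies p2)  //  F p3, T not (not not p2 implies p2).
                  branch 1.1.1.1.1 (add T p3, F not (not not p2 implies p2)):
                    × closes — contains both p3 and not p3.
                  branch 1.1.1.1.2 (add F p3, T not (not not p2 implies p2)):
                    T not (not not p2 implies p2): α-rule — add T not not p2, F p2.
                    T not not p2: drop double negation, giving T p2.
                    × closes — contains both p2 and not p2.
              branch 1.1.1.2 (add F p4):
                ○ open, literals {p3=0, p4=0}.
          branch 1.1.2 (add T not p3):
            ○ open, literals {p3=0}.
      branch 1.2 (add T p1):
        T (((p3 iff not (not not p2 implies p2)) and p4) implies not p3): β-rule — branch into F ((p3 iff not (not not p2 implies p2)) and p4)  //  T not p3.
          branch 1.2.1 (add F ((p3 iff not (not not p2 implies p2)) and p4)):
            F ((p3 iff not (not not p2 implies p2)) and p4): β-rule — branch into F (p3 iff not (not not p2 implies p2))  //  F p4.
              branch 1.2.1.1 (add F (p3 iff not (not not p2 implies p2))):
                F (p3 iff not (not not p2 implies p2)): β-rule — branch into T p3, F not (not not p2 implies p2)  //  F p3, T not (not not p2 implies p2).
                  branch 1.2.1.1.1 (add T p3, F not (not not p2 implies p2)):
                    F not (not not p2 implies p2): β-rule — branch into F not not p2  //  T p2.
                      branch 1.2.1.1.1.1 (add F not not p2):
                        F not not p2: drop double negation, giving F p2.
                        ○ open, literals {p1=1, p2=0, p3=1}.
                      branch 1.2.1.1.1.2 (add T p2):
                        ○ open, literals {p1=1, p2=1, p3=1}.
                  branch 1.2.1.1.2 (add F p3, T not (not not p2 implies p2)):
                    T not (not not p2 implies p2): α-rule — add T not not p2, F p2.
                    T not not p2: drop double negation, giving T p2.
                    × closes — contains both p2 and not p2.
              branch 1.2.1.2 (add F p4):
                ○ open, literals {p1=1, p4=0}.
          branch 1.2.2 (add T not p3):
            ○ open, literals {p1=1, p3=0}.
  branch 2 (add F not not (((p3 iff not (not not p2 implies p2)) and p4) implies not p3), F (not p3 or p1)):
    F not not (((p3 iff not (not not p2 implies p2)) and p4) implies not p3): drop double negation, giving F (((p3 iff not (not not p2 implies p2)) and p4) implies not p3).
    F (not p3 or p1): α-rule — add F not p3, F p1.
    F (((p3 iff not (not not p2 implies p2)) and p4) implies not p3): α-rule — add T ((p3 iff not (not not p2 implies p2)) and p4), F not p3.
    T ((p3 iff not (not not p2 implies p2)) and p4): α-rule — add T (p3 iff not (not not p2 implies p2)), T p4.
    T (p3 iff not (not not p2 implies p2)): β-rule — branch into T p3, T not (not not p2 implies p2)  //  F p3, F not (not not p2 implies p2).
      branch 2.1 (add T p3, T not (not not p2 implies p2)):
        T not (not not p2 implies p2): α-rule — add T not not p2, F p2.
        T not not p2: drop double negation, giving T p2.
        × closes — contains both p2 and not p2.
      branch 2.2 (add F p3, F not (not not p2 implies p2)):
        × closes — contains both p3 and not p3.
5 branches closed, 6 open.
Each open branch fixes some atoms; the unmentioned ones are free. Counting distinct full assignments: branch {p3=0, p4=0} (p1, p2) contributes 4 new; branch {p3=0} (p1, p2, p4) contributes 4 new; branch {p1=1, p2=0, p3=1} (p4) contributes 2 new; branch {p1=1, p2=1, p3=1} (p4) contributes 2 new; branch {p1=1, p4=0} (p2, p3) contributes 0 new; branch {p1=1, p3=0} (p2, p4) contributes 0 new. Total: 12.

12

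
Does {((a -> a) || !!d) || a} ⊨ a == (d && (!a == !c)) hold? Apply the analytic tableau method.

Initial set: {T (((a -> a) || !!d) || a); F (a == (d && (!a == !c)))}.
T (((a -> a) || !!d) || a): β-rule — branch into T ((a -> a) || !!d)  //  T a.
  branch 1 (add T ((a -> a) || !!d)):
    F (a == (d && (!a == !c))): β-rule — branch into T a, F (d && (!a == !c))  //  F a, T (d && (!a == !c)).
      branch 1.1 (add T a, F (d && (!a == !c))):
        T ((a -> a) || !!d): β-rule — branch into T (a -> a)  //  T !!d.
          branch 1.1.1 (add T (a -> a)):
            F (d && (!a == !c)): β-rule — branch into F d  //  F (!a == !c).
              branch 1.1.1.1 (add F d):
                T (a -> a): β-rule — branch into F a  //  T a.
                  branch 1.1.1.1.1 (add F a):
                    × closes — contains both a and !a.
                  branch 1.1.1.1.2 (add T a):
                    ○ open, literals {a=T, d=F}.
              branch 1.1.1.2 (add F (!a == !c)):
                T (a -> a): β-rule — branch into F a  //  T a.
                  branch 1.1.1.2.1 (add F a):
                    × closes — contains both a and !a.
                  branch 1.1.1.2.2 (add T a):
                    F (!a == !c): β-rule — branch into T !a, F !c  //  F !a, T !c.
                      branch 1.1.1.2.2.1 (add T !a, F !c):
                        × closes — contains both a and !a.
                      branch 1.1.1.2.2.2 (add F !a, T !c):
                        ○ open, literals {a=T, c=F}.
          branch 1.1.2 (add T !!d):
            T !!d: drop double negation, giving T d.
            F (d && (!a == !c)): β-rule — branch into F d  //  F (!a == !c).
              branch 1.1.2.1 (add F d):
                × closes — contains both d and !d.
              branch 1.1.2.2 (add F (!a == !c)):
                F (!a == !c): β-rule — branch into T !a, F !c  //  F !a, T !c.
                  branch 1.1.2.2.1 (add T !a, F !c):
                    × closes — contains both a and !a.
                  branch 1.1.2.2.2 (add F !a, T !c):
                    ○ open, literals {a=T, c=F, d=T}.
      branch 1.2 (add F a, T (d && (!a == !c))):
        T (d && (!a == !c)): α-rule — add T d, T (!a == !c).
        T ((a -> a) || !!d): β-rule — branch into T (a -> a)  //  T !!d.
          branch 1.2.1 (add T (a -> a)):
            T (!a == !c): β-rule — branch into T !a, T !c  //  F !a, F !c.
              branch 1.2.1.1 (add T !a, T !c):
                T (a -> a): β-rule — branch into F a  //  T a.
                  branch 1.2.1.1.1 (add F a):
                    ○ open, literals {a=F, c=F, d=T}.
                  branch 1.2.1.1.2 (add T a):
                    × closes — contains both a and !a.
              branch 1.2.1.2 (add F !a, F !c):
                × closes — contains both a and !a.
          branch 1.2.2 (add T !!d):
            T !!d: drop double negation, giving T d.
            T (!a == !c): β-rule — branch into T !a, T !c  //  F !a, F !c.
              branch 1.2.2.1 (add T !a, T !c):
                ○ open, literals {a=F, c=F, d=T}.
              branch 1.2.2.2 (add F !a, F !c):
                × closes — contains both a and !a.
  branch 2 (add T a):
    F (a == (d && (!a == !c))): β-rule — branch into T a, F (d && (!a == !c))  //  F a, T (d && (!a == !c)).
      branch 2.1 (add T a, F (d && (!a == !c))):
        F (d && (!a == !c)): β-rule — branch into F d  //  F (!a == !c).
          branch 2.1.1 (add F d):
            ○ open, literals {a=T, d=F}.
          branch 2.1.2 (add F (!a == !c)):
            F (!a == !c): β-rule — branch into T !a, F !c  //  F !a, T !c.
              branch 2.1.2.1 (add T !a, F !c):
                × closes — contains both a and !a.
              branch 2.1.2.2 (add F !a, T !c):
                ○ open, literals {a=T, c=F}.
      branch 2.2 (add F a, T (d && (!a == !c))):
        × closes — contains both a and !a.
10 branches closed, 7 open.
An open branch gives a countermodel: a=T, d=F (unmentioned atoms arbitrary); the premises hold there but the conclusion fails.

No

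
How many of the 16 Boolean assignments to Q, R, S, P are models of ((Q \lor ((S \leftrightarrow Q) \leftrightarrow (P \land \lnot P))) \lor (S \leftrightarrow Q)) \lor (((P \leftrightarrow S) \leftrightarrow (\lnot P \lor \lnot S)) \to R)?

Initial set: {T (((Q \lor ((S \leftrightarrow Q) \leftrightarrow (P \land \lnot P))) \lor (S \leftrightarrow Q)) \lor (((P \leftrightarrow S) \leftrightarrow (\lnot P \lor \lnot S)) \to R))}.
T (((Q \lor ((S \leftrightarrow Q) \leftrightarrow (P \land \lnot P))) \lor (S \leftrightarrow Q)) \lor (((P \leftrightarrow S) \leftrightarrow (\lnot P \lor \lnot S)) \to R)): β-rule — branch into T ((Q \lor ((S \leftrightarrow Q) \leftrightarrow (P \land \lnot P))) \lor (S \leftrightarrow Q))  //  T (((P \leftrightarrow S) \leftrightarrow (\lnot P \lor \lnot S)) \to R).
  branch 1 (add T ((Q \lor ((S \leftrightarrow Q) \leftrightarrow (P \land \lnot P))) \lor (S \leftrightarrow Q))):
    T ((Q \lor ((S \leftrightarrow Q) \leftrightarrow (P \land \lnot P))) \lor (S \leftrightarrow Q)): β-rule — branch into T (Q \lor ((S \leftrightarrow Q) \leftrightarrow (P \land \lnot P)))  //  T (S \leftrightarrow Q).
      branch 1.1 (add T (Q \lor ((S \leftrightarrow Q) \leftrightarrow (P \land \lnot P)))):
        T (Q \lor ((S \leftrightarrow Q) \leftrightarrow (P \land \lnot P))): β-rule — branch into T Q  //  T ((S \leftrightarrow Q) \leftrightarrow (P \land \lnot P)).
          branch 1.1.1 (add T Q):
            ○ open, literals {Q=T}.
          branch 1.1.2 (add T ((S \leftrightarrow Q) \leftrightarrow (P \land \lnot P))):
            T ((S \leftrightarrow Q) \leftrightarrow (P \land \lnot P)): β-rule — branch into T (S \leftrightarrow Q), T (P \land \lnot P)  //  F (S \leftrightarrow Q), F (P \land \lnot P).
              branch 1.1.2.1 (add T (S \leftrightarrow Q), T (P \land \lnot P)):
                T (P \land \lnot P): α-rule — add T P, T \lnot P.
                × closes — contains both P and \lnot P.
              branch 1.1.2.2 (add F (S \leftrightarrow Q), F (P \land \lnot P)):
                F (S \leftrightarrow Q): β-rule — branch into T S, F Q  //  F S, T Q.
                  branch 1.1.2.2.1 (add T S, F Q):
                    F (P \land \lnot P): β-rule — branch into F P  //  F \lnot P.
                      branch 1.1.2.2.1.1 (add F P):
                        ○ open, literals {P=F, Q=F, S=T}.
                      branch 1.1.2.2.1.2 (add F \lnot P):
                        ○ open, literals {P=T, Q=F, S=T}.
                  branch 1.1.2.2.2 (add F S, T Q):
                    F (P \land \lnot P): β-rule — branch into F P  //  F \lnot P.
                      branch 1.1.2.2.2.1 (add F P):
                        ○ open, literals {P=F, Q=T, S=F}.
                      branch 1.1.2.2.2.2 (add F \lnot P):
                        ○ open, literals {P=T, Q=T, S=F}.
      branch 1.2 (add T (S \leftrightarrow Q)):
        T (S \leftrightarrow Q): β-rule — branch into T S, T Q  //  F S, F Q.
          branch 1.2.1 (add T S, T Q):
            ○ open, literals {Q=T, S=T}.
          branch 1.2.2 (add F S, F Q):
            ○ open, literals {Q=F, S=F}.
  branch 2 (add T (((P \leftrightarrow S) \leftrightarrow (\lnot P \lor \lnot S)) \to R)):
    T (((P \leftrightarrow S) \leftrightarrow (\lnot P \lor \lnot S)) \to R): β-rule — branch into F ((P \leftrightarrow S) \leftrightarrow (\lnot P \lor \lnot S))  //  T R.
      branch 2.1 (add F ((P \leftrightarrow S) \leftrightarrow (\lnot P \lor \lnot S))):
        F ((P \leftrightarrow S) \leftrightarrow (\lnot P \lor \lnot S)): β-rule — branch into T (P \leftrightarrow S), F (\lnot P \lor \lnot S)  //  F (P \leftrightarrow S), T (\lnot P \lor \lnot S).
          branch 2.1.1 (add T (P \leftrightarrow S), F (\lnot P \lor \lnot S)):
            F (\lnot P \lor \lnot S): α-rule — add F \lnot P, F \lnot S.
            T (P \leftrightarrow S): β-rule — branch into T P, T S  //  F P, F S.
              branch 2.1.1.1 (add T P, T S):
                ○ open, literals {P=T, S=T}.
              branch 2.1.1.2 (add F P, F S):
                × closes — contains both P and \lnot P.
          branch 2.1.2 (add F (P \leftrightarrow S), T (\lnot P \lor \lnot S)):
            F (P \leftrightarrow S): β-rule — branch into T P, F S  //  F P, T S.
              branch 2.1.2.1 (add T P, F S):
                T (\lnot P \lor \lnot S): β-rule — branch into T \lnot P  //  T \lnot S.
                  branch 2.1.2.1.1 (add T \lnot P):
                    × closes — contains both P and \lnot P.
                  branch 2.1.2.1.2 (add T \lnot S):
                    ○ open, literals {P=T, S=F}.
              branch 2.1.2.2 (add F P, T S):
                T (\lnot P \lor \lnot S): β-rule — branch into T \lnot P  //  T \lnot S.
                  branch 2.1.2.2.1 (add T \lnot P):
                    ○ open, literals {P=F, S=T}.
                  branch 2.1.2.2.2 (add T \lnot S):
                    × closes — contains both S and \lnot S.
      branch 2.2 (add T R):
        ○ open, literals {R=T}.
4 branches closed, 11 open.
Each open branch fixes some atoms; the unmentioned ones are free. Counting distinct full assignments: branch {Q=T} (R, S, P) contributes 8 new; branch {P=F, Q=F, S=T} (R) contributes 2 new; branch {P=T, Q=F, S=T} (R) contributes 2 new; branch {P=F, Q=T, S=F} (R) contributes 0 new; branch {P=T, Q=T, S=F} (R) contributes 0 new; branch {Q=T, S=T} (R, P) contributes 0 new; branch {Q=F, S=F} (R, P) contributes 4 new; branch {P=T, S=T} (Q, R) contributes 0 new; branch {P=T, S=F} (Q, R) contributes 0 new; branch {P=F, S=T} (Q, R) contributes 0 new; branch {R=T} (Q, S, P) contributes 0 new. Total: 16.

16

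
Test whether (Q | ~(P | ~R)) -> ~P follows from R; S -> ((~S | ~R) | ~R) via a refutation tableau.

No

Initial set: {R; (S -> ((~S | ~R) | ~R)); ~((Q | ~(P | ~R)) -> ~P)}.
~((Q | ~(P | ~R)) -> ~P): α-rule — add (Q | ~(P | ~R)), ~~P.
(S -> ((~S | ~R) | ~R)): β-rule — branch into ~S  //  ((~S | ~R) | ~R).
  branch 1 (add ~S):
    (Q | ~(P | ~R)): β-rule — branch into Q  //  ~(P | ~R).
      branch 1.1 (add Q):
        ○ open, literals {P=T, Q=T, R=T, S=F}.
      branch 1.2 (add ~(P | ~R)):
        ~(P | ~R): α-rule — add ~P, ~~R.
        × closes — contains both P and ~P.
  branch 2 (add ((~S | ~R) | ~R)):
    (Q | ~(P | ~R)): β-rule — branch into Q  //  ~(P | ~R).
      branch 2.1 (add Q):
        ((~S | ~R) | ~R): β-rule — branch into (~S | ~R)  //  ~R.
          branch 2.1.1 (add (~S | ~R)):
            (~S | ~R): β-rule — branch into ~S  //  ~R.
              branch 2.1.1.1 (add ~S):
                ○ open, literals {P=T, Q=T, R=T, S=F}.
              branch 2.1.1.2 (add ~R):
                × closes — contains both R and ~R.
          branch 2.1.2 (add ~R):
            × closes — contains both R and ~R.
      branch 2.2 (add ~(P | ~R)):
        ~(P | ~R): α-rule — add ~P, ~~R.
        × closes — contains both P and ~P.
4 branches closed, 2 open.
An open branch gives a countermodel: P=T, Q=T, R=T, S=F (unmentioned atoms arbitrary); the premises hold there but the conclusion fails.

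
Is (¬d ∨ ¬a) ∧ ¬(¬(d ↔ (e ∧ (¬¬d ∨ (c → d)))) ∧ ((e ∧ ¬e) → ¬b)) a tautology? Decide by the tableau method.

Assume the negation and expand:
Initial set: {¬((¬d ∨ ¬a) ∧ ¬(¬(d ↔ (e ∧ (¬¬d ∨ (c → d)))) ∧ ((e ∧ ¬e) → ¬b)))}.
¬((¬d ∨ ¬a) ∧ ¬(¬(d ↔ (e ∧ (¬¬d ∨ (c → d)))) ∧ ((e ∧ ¬e) → ¬b))): β-rule — branch into ¬(¬d ∨ ¬a)  //  ¬¬(¬(d ↔ (e ∧ (¬¬d ∨ (c → d)))) ∧ ((e ∧ ¬e) → ¬b)).
  branch 1 (add ¬(¬d ∨ ¬a)):
    ¬(¬d ∨ ¬a): α-rule — add ¬¬d, ¬¬a.
    ○ open, literals {a=T, d=T}.
  branch 2 (add ¬¬(¬(d ↔ (e ∧ (¬¬d ∨ (c → d)))) ∧ ((e ∧ ¬e) → ¬b))):
    ¬¬(¬(d ↔ (e ∧ (¬¬d ∨ (c → d)))) ∧ ((e ∧ ¬e) → ¬b)): α-rule — add ¬(d ↔ (e ∧ (¬¬d ∨ (c → d)))), ((e ∧ ¬e) → ¬b).
    ¬(d ↔ (e ∧ (¬¬d ∨ (c → d)))): β-rule — branch into d, ¬(e ∧ (¬¬d ∨ (c → d)))  //  ¬d, (e ∧ (¬¬d ∨ (c → d))).
      branch 2.1 (add d, ¬(e ∧ (¬¬d ∨ (c → d)))):
        ((e ∧ ¬e) → ¬b): β-rule — branch into ¬(e ∧ ¬e)  //  ¬b.
          branch 2.1.1 (add ¬(e ∧ ¬e)):
            ¬(e ∧ (¬¬d ∨ (c → d))): β-rule — branch into ¬e  //  ¬(¬¬d ∨ (c → d)).
              branch 2.1.1.1 (add ¬e):
                ¬(e ∧ ¬e): β-rule — branch into ¬e  //  ¬¬e.
                  branch 2.1.1.1.1 (add ¬e):
                    ○ open, literals {d=T, e=F}.
                  branch 2.1.1.1.2 (add ¬¬e):
                    × closes — contains both e and ¬e.
              branch 2.1.1.2 (add ¬(¬¬d ∨ (c → d))):
                ¬(¬¬d ∨ (c → d)): α-rule — add ¬¬¬d, ¬(c → d).
                ¬¬¬d: drop double negation, giving ¬d.
                × closes — contains both d and ¬d.
          branch 2.1.2 (add ¬b):
            ¬(e ∧ (¬¬d ∨ (c → d))): β-rule — branch into ¬e  //  ¬(¬¬d ∨ (c → d)).
              branch 2.1.2.1 (add ¬e):
                ○ open, literals {b=F, d=T, e=F}.
              branch 2.1.2.2 (add ¬(¬¬d ∨ (c → d))):
                ¬(¬¬d ∨ (c → d)): α-rule — add ¬¬¬d, ¬(c → d).
                ¬¬¬d: drop double negation, giving ¬d.
                × closes — contains both d and ¬d.
      branch 2.2 (add ¬d, (e ∧ (¬¬d ∨ (c → d)))):
        (e ∧ (¬¬d ∨ (c → d))): α-rule — add e, (¬¬d ∨ (c → d)).
        ((e ∧ ¬e) → ¬b): β-rule — branch into ¬(e ∧ ¬e)  //  ¬b.
          branch 2.2.1 (add ¬(e ∧ ¬e)):
            (¬¬d ∨ (c → d)): β-rule — branch into ¬¬d  //  (c → d).
              branch 2.2.1.1 (add ¬¬d):
                ¬¬d: drop double negation, giving d.
                × closes — contains both d and ¬d.
              branch 2.2.1.2 (add (c → d)):
                ¬(e ∧ ¬e): β-rule — branch into ¬e  //  ¬¬e.
                  branch 2.2.1.2.1 (add ¬e):
                    × closes — contains both e and ¬e.
                  branch 2.2.1.2.2 (add ¬¬e):
                    (c → d): β-rule — branch into ¬c  //  d.
                      branch 2.2.1.2.2.1 (add ¬c):
                        ○ open, literals {c=F, d=F, e=T}.
                      branch 2.2.1.2.2.2 (add d):
                        × closes — contains both d and ¬d.
          branch 2.2.2 (add ¬b):
            (¬¬d ∨ (c → d)): β-rule — branch into ¬¬d  //  (c → d).
              branch 2.2.2.1 (add ¬¬d):
                ¬¬d: drop double negation, giving d.
                × closes — contains both d and ¬d.
              branch 2.2.2.2 (add (c → d)):
                (c → d): β-rule — branch into ¬c  //  d.
                  branch 2.2.2.2.1 (add ¬c):
                    ○ open, literals {b=F, c=F, d=F, e=T}.
                  branch 2.2.2.2.2 (add d):
                    × closes — contains both d and ¬d.
8 branches closed, 5 open.
An open branch gives a countermodel: a=T, d=T (unmentioned atoms arbitrary); under it the original formula is false.

Not valid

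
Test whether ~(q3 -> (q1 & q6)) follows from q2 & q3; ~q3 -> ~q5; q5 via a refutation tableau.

Initial set: {(q2 & q3); (~q3 -> ~q5); q5; ~~(q3 -> (q1 & q6))}.
(q2 & q3): α-rule — add q2, q3.
(~q3 -> ~q5): β-rule — branch into ~~q3  //  ~q5.
  branch 1 (add ~~q3):
    ~~(q3 -> (q1 & q6)): β-rule — branch into ~q3  //  (q1 & q6).
      branch 1.1 (add ~q3):
        × closes — contains both q3 and ~q3.
      branch 1.2 (add (q1 & q6)):
        (q1 & q6): α-rule — add q1, q6.
        ○ open, literals {q1=T, q2=T, q3=T, q5=T, q6=T}.
  branch 2 (add ~q5):
    × closes — contains both q5 and ~q5.
2 branches closed, 1 open.
An open branch gives a countermodel: q1=T, q2=T, q3=T, q5=T, q6=T (unmentioned atoms arbitrary); the premises hold there but the conclusion fails.

No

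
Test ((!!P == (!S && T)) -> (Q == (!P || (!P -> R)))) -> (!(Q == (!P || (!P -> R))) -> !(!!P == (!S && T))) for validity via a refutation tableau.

Valid

Assume the negation and expand:
Initial set: {!(((!!P == (!S && T)) -> (Q == (!P || (!P -> R)))) -> (!(Q == (!P || (!P -> R))) -> !(!!P == (!S && T))))}.
!(((!!P == (!S && T)) -> (Q == (!P || (!P -> R)))) -> (!(Q == (!P || (!P -> R))) -> !(!!P == (!S && T)))): α-rule — add ((!!P == (!S && T)) -> (Q == (!P || (!P -> R)))), !(!(Q == (!P || (!P -> R))) -> !(!!P == (!S && T))).
!(!(Q == (!P || (!P -> R))) -> !(!!P == (!S && T))): α-rule — add !(Q == (!P || (!P -> R))), !!(!!P == (!S && T)).
((!!P == (!S && T)) -> (Q == (!P || (!P -> R)))): β-rule — branch into !(!!P == (!S && T))  //  (Q == (!P || (!P -> R))).
  branch 1 (add !(!!P == (!S && T))):
    !(Q == (!P || (!P -> R))): β-rule — branch into Q, !(!P || (!P -> R))  //  !Q, (!P || (!P -> R)).
      branch 1.1 (add Q, !(!P || (!P -> R))):
        !(!P || (!P -> R)): α-rule — add !!P, !(!P -> R).
        !(!P -> R): α-rule — add !P, !R.
        × closes — contains both P and !P.
      branch 1.2 (add !Q, (!P || (!P -> R))):
        !!(!!P == (!S && T)): β-rule — branch into !!P, (!S && T)  //  !!!P, !(!S && T).
          branch 1.2.1 (add !!P, (!S && T)):
            !!P: drop double negation, giving P.
            (!S && T): α-rule — add !S, T.
            !(!!P == (!S && T)): β-rule — branch into !!P, !(!S && T)  //  !!!P, (!S && T).
              branch 1.2.1.1 (add !!P, !(!S && T)):
                !!P: drop double negation, giving P.
                (!P || (!P -> R)): β-rule — branch into !P  //  (!P -> R).
                  branch 1.2.1.1.1 (add !P):
                    × closes — contains both P and !P.
                  branch 1.2.1.1.2 (add (!P -> R)):
                    !(!S && T): β-rule — branch into !!S  //  !T.
                      branch 1.2.1.1.2.1 (add !!S):
                        × closes — contains both S and !S.
                      branch 1.2.1.1.2.2 (add !T):
                        × closes — contains both T and !T.
              branch 1.2.1.2 (add !!!P, (!S && T)):
                !!!P: drop double negation, giving !P.
                × closes — contains both P and !P.
          branch 1.2.2 (add !!!P, !(!S && T)):
            !!!P: drop double negation, giving !P.
            !(!!P == (!S && T)): β-rule — branch into !!P, !(!S && T)  //  !!!P, (!S && T).
              branch 1.2.2.1 (add !!P, !(!S && T)):
                !!P: drop double negation, giving P.
                × closes — contains both P and !P.
              branch 1.2.2.2 (add !!!P, (!S && T)):
                !!!P: drop double negation, giving !P.
                (!S && T): α-rule — add !S, T.
                (!P || (!P -> R)): β-rule — branch into !P  //  (!P -> R).
                  branch 1.2.2.2.1 (add !P):
                    !(!S && T): β-rule — branch into !!S  //  !T.
                      branch 1.2.2.2.1.1 (add !!S):
                        × closes — contains both S and !S.
                      branch 1.2.2.2.1.2 (add !T):
                        × closes — contains both T and !T.
                  branch 1.2.2.2.2 (add (!P -> R)):
                    !(!S && T): β-rule — branch into !!S  //  !T.
                      branch 1.2.2.2.2.1 (add !!S):
                        × closes — contains both S and !S.
                      branch 1.2.2.2.2.2 (add !T):
                        × closes — contains both T and !T.
  branch 2 (add (Q == (!P || (!P -> R)))):
    !(Q == (!P || (!P -> R))): β-rule — branch into Q, !(!P || (!P -> R))  //  !Q, (!P || (!P -> R)).
      branch 2.1 (add Q, !(!P || (!P -> R))):
        !(!P || (!P -> R)): α-rule — add !!P, !(!P -> R).
        !(!P -> R): α-rule — add !P, !R.
        × closes — contains both P and !P.
      branch 2.2 (add !Q, (!P || (!P -> R))):
        !!(!!P == (!S && T)): β-rule — branch into !!P, (!S && T)  //  !!!P, !(!S && T).
          branch 2.2.1 (add !!P, (!S && T)):
            !!P: drop double negation, giving P.
            (!S && T): α-rule — add !S, T.
            (Q == (!P || (!P -> R))): β-rule — branch into Q, (!P || (!P -> R))  //  !Q, !(!P || (!P -> R)).
              branch 2.2.1.1 (add Q, (!P || (!P -> R))):
                × closes — contains both Q and !Q.
              branch 2.2.1.2 (add !Q, !(!P || (!P -> R))):
                !(!P || (!P -> R)): α-rule — add !!P, !(!P -> R).
                !(!P -> R): α-rule — add !P, !R.
                × closes — contains both P and !P.
          branch 2.2.2 (add !!!P, !(!S && T)):
            !!!P: drop double negation, giving !P.
            (Q == (!P || (!P -> R))): β-rule — branch into Q, (!P || (!P -> R))  //  !Q, !(!P || (!P -> R)).
              branch 2.2.2.1 (add Q, (!P || (!P -> R))):
                × closes — contains both Q and !Q.
              branch 2.2.2.2 (add !Q, !(!P || (!P -> R))):
                !(!P || (!P -> R)): α-rule — add !!P, !(!P -> R).
                × closes — contains both P and !P.
All 15 branches close.
Every branch closed, so the negation is unsatisfiable and the formula is valid.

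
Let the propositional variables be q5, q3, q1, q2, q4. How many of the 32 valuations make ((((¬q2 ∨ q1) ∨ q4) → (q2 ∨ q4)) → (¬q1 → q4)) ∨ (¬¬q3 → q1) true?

30

Initial set: {T (((((¬q2 ∨ q1) ∨ q4) → (q2 ∨ q4)) → (¬q1 → q4)) ∨ (¬¬q3 → q1))}.
T (((((¬q2 ∨ q1) ∨ q4) → (q2 ∨ q4)) → (¬q1 → q4)) ∨ (¬¬q3 → q1)): β-rule — branch into T ((((¬q2 ∨ q1) ∨ q4) → (q2 ∨ q4)) → (¬q1 → q4))  //  T (¬¬q3 → q1).
  branch 1 (add T ((((¬q2 ∨ q1) ∨ q4) → (q2 ∨ q4)) → (¬q1 → q4))):
    T ((((¬q2 ∨ q1) ∨ q4) → (q2 ∨ q4)) → (¬q1 → q4)): β-rule — branch into F (((¬q2 ∨ q1) ∨ q4) → (q2 ∨ q4))  //  T (¬q1 → q4).
      branch 1.1 (add F (((¬q2 ∨ q1) ∨ q4) → (q2 ∨ q4))):
        F (((¬q2 ∨ q1) ∨ q4) → (q2 ∨ q4)): α-rule — add T ((¬q2 ∨ q1) ∨ q4), F (q2 ∨ q4).
        F (q2 ∨ q4): α-rule — add F q2, F q4.
        T ((¬q2 ∨ q1) ∨ q4): β-rule — branch into T (¬q2 ∨ q1)  //  T q4.
          branch 1.1.1 (add T (¬q2 ∨ q1)):
            T (¬q2 ∨ q1): β-rule — branch into T ¬q2  //  T q1.
              branch 1.1.1.1 (add T ¬q2):
                ○ open, literals {q2=false, q4=false}.
              branch 1.1.1.2 (add T q1):
                ○ open, literals {q1=true, q2=false, q4=false}.
          branch 1.1.2 (add T q4):
            × closes — contains both q4 and ¬q4.
      branch 1.2 (add T (¬q1 → q4)):
        T (¬q1 → q4): β-rule — branch into F ¬q1  //  T q4.
          branch 1.2.1 (add F ¬q1):
            ○ open, literals {q1=true}.
          branch 1.2.2 (add T q4):
            ○ open, literals {q4=true}.
  branch 2 (add T (¬¬q3 → q1)):
    T (¬¬q3 → q1): β-rule — branch into F ¬¬q3  //  T q1.
      branch 2.1 (add F ¬¬q3):
        F ¬¬q3: drop double negation, giving F q3.
        ○ open, literals {q3=false}.
      branch 2.2 (add T q1):
        ○ open, literals {q1=true}.
1 branch closed, 6 open.
Each open branch fixes some atoms; the unmentioned ones are free. Counting distinct full assignments: branch {q2=false, q4=false} (q5, q3, q1) contributes 8 new; branch {q1=true, q2=false, q4=false} (q5, q3) contributes 0 new; branch {q1=true} (q5, q3, q2, q4) contributes 12 new; branch {q4=true} (q5, q3, q1, q2) contributes 8 new; branch {q3=false} (q5, q1, q2, q4) contributes 2 new; branch {q1=true} (q5, q3, q2, q4) contributes 0 new. Total: 30.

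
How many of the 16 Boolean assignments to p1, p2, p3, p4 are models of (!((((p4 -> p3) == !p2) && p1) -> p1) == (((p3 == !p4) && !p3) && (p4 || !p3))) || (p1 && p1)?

14

Initial set: {((!((((p4 -> p3) == !p2) && p1) -> p1) == (((p3 == !p4) && !p3) && (p4 || !p3))) || (p1 && p1))}.
((!((((p4 -> p3) == !p2) && p1) -> p1) == (((p3 == !p4) && !p3) && (p4 || !p3))) || (p1 && p1)): β-rule — branch into (!((((p4 -> p3) == !p2) && p1) -> p1) == (((p3 == !p4) && !p3) && (p4 || !p3)))  //  (p1 && p1).
  branch 1 (add (!((((p4 -> p3) == !p2) && p1) -> p1) == (((p3 == !p4) && !p3) && (p4 || !p3)))):
    (!((((p4 -> p3) == !p2) && p1) -> p1) == (((p3 == !p4) && !p3) && (p4 || !p3))): β-rule — branch into !((((p4 -> p3) == !p2) && p1) -> p1), (((p3 == !p4) && !p3) && (p4 || !p3))  //  !!((((p4 -> p3) == !p2) && p1) -> p1), !(((p3 == !p4) && !p3) && (p4 || !p3)).
      branch 1.1 (add !((((p4 -> p3) == !p2) && p1) -> p1), (((p3 == !p4) && !p3) && (p4 || !p3))):
        !((((p4 -> p3) == !p2) && p1) -> p1): α-rule — add (((p4 -> p3) == !p2) && p1), !p1.
        (((p3 == !p4) && !p3) && (p4 || !p3)): α-rule — add ((p3 == !p4) && !p3), (p4 || !p3).
        (((p4 -> p3) == !p2) && p1): α-rule — add ((p4 -> p3) == !p2), p1.
        × closes — contains both p1 and !p1.
      branch 1.2 (add !!((((p4 -> p3) == !p2) && p1) -> p1), !(((p3 == !p4) && !p3) && (p4 || !p3))):
        !!((((p4 -> p3) == !p2) && p1) -> p1): β-rule — branch into !(((p4 -> p3) == !p2) && p1)  //  p1.
          branch 1.2.1 (add !(((p4 -> p3) == !p2) && p1)):
            !(((p3 == !p4) && !p3) && (p4 || !p3)): β-rule — branch into !((p3 == !p4) && !p3)  //  !(p4 || !p3).
              branch 1.2.1.1 (add !((p3 == !p4) && !p3)):
                !(((p4 -> p3) == !p2) && p1): β-rule — branch into !((p4 -> p3) == !p2)  //  !p1.
                  branch 1.2.1.1.1 (add !((p4 -> p3) == !p2)):
                    !((p3 == !p4) && !p3): β-rule — branch into !(p3 == !p4)  //  !!p3.
                      branch 1.2.1.1.1.1 (add !(p3 == !p4)):
                        !((p4 -> p3) == !p2): β-rule — branch into (p4 -> p3), !!p2  //  !(p4 -> p3), !p2.
                          branch 1.2.1.1.1.1.1 (add (p4 -> p3), !!p2):
                            !(p3 == !p4): β-rule — branch into p3, !!p4  //  !p3, !p4.
                              branch 1.2.1.1.1.1.1.1 (add p3, !!p4):
                                (p4 -> p3): β-rule — branch into !p4  //  p3.
                                  branch 1.2.1.1.1.1.1.1.1 (add !p4):
                                    × closes — contains both p4 and !p4.
                                  branch 1.2.1.1.1.1.1.1.2 (add p3):
                                    ○ open, literals {p2=1, p3=1, p4=1}.
                              branch 1.2.1.1.1.1.1.2 (add !p3, !p4):
                                (p4 -> p3): β-rule — branch into !p4  //  p3.
                                  branch 1.2.1.1.1.1.1.2.1 (add !p4):
                                    ○ open, literals {p2=1, p3=0, p4=0}.
                                  branch 1.2.1.1.1.1.1.2.2 (add p3):
                                    × closes — contains both p3 and !p3.
                          branch 1.2.1.1.1.1.2 (add !(p4 -> p3), !p2):
                            !(p4 -> p3): α-rule — add p4, !p3.
                            !(p3 == !p4): β-rule — branch into p3, !!p4  //  !p3, !p4.
                              branch 1.2.1.1.1.1.2.1 (add p3, !!p4):
                                × closes — contains both p3 and !p3.
                              branch 1.2.1.1.1.1.2.2 (add !p3, !p4):
                                × closes — contains both p4 and !p4.
                      branch 1.2.1.1.1.2 (add !!p3):
                        !((p4 -> p3) == !p2): β-rule — branch into (p4 -> p3), !!p2  //  !(p4 -> p3), !p2.
                          branch 1.2.1.1.1.2.1 (add (p4 -> p3), !!p2):
                            (p4 -> p3): β-rule — branch into !p4  //  p3.
                              branch 1.2.1.1.1.2.1.1 (add !p4):
                                ○ open, literals {p2=1, p3=1, p4=0}.
                              branch 1.2.1.1.1.2.1.2 (add p3):
                                ○ open, literals {p2=1, p3=1}.
                          branch 1.2.1.1.1.2.2 (add !(p4 -> p3), !p2):
                            !(p4 -> p3): α-rule — add p4, !p3.
                            × closes — contains both p3 and !p3.
                  branch 1.2.1.1.2 (add !p1):
                    !((p3 == !p4) && !p3): β-rule — branch into !(p3 == !p4)  //  !!p3.
                      branch 1.2.1.1.2.1 (add !(p3 == !p4)):
                        !(p3 == !p4): β-rule — branch into p3, !!p4  //  !p3, !p4.
                          branch 1.2.1.1.2.1.1 (add p3, !!p4):
                            ○ open, literals {p1=0, p3=1, p4=1}.
                          branch 1.2.1.1.2.1.2 (add !p3, !p4):
                            ○ open, literals {p1=0, p3=0, p4=0}.
                      branch 1.2.1.1.2.2 (add !!p3):
                        ○ open, literals {p1=0, p3=1}.
              branch 1.2.1.2 (add !(p4 || !p3)):
                !(p4 || !p3): α-rule — add !p4, !!p3.
                !(((p4 -> p3) == !p2) && p1): β-rule — branch into !((p4 -> p3) == !p2)  //  !p1.
                  branch 1.2.1.2.1 (add !((p4 -> p3) == !p2)):
                    !((p4 -> p3) == !p2): β-rule — branch into (p4 -> p3), !!p2  //  !(p4 -> p3), !p2.
                      branch 1.2.1.2.1.1 (add (p4 -> p3), !!p2):
                        (p4 -> p3): β-rule — branch into !p4  //  p3.
                          branch 1.2.1.2.1.1.1 (add !p4):
                            ○ open, literals {p2=1, p3=1, p4=0}.
                          branch 1.2.1.2.1.1.2 (add p3):
                            ○ open, literals {p2=1, p3=1, p4=0}.
                      branch 1.2.1.2.1.2 (add !(p4 -> p3), !p2):
                        !(p4 -> p3): α-rule — add p4, !p3.
                        × closes — contains both p4 and !p4.
                  branch 1.2.1.2.2 (add !p1):
                    ○ open, literals {p1=0, p3=1, p4=0}.
          branch 1.2.2 (add p1):
            !(((p3 == !p4) && !p3) && (p4 || !p3)): β-rule — branch into !((p3 == !p4) && !p3)  //  !(p4 || !p3).
              branch 1.2.2.1 (add !((p3 == !p4) && !p3)):
                !((p3 == !p4) && !p3): β-rule — branch into !(p3 == !p4)  //  !!p3.
                  branch 1.2.2.1.1 (add !(p3 == !p4)):
                    !(p3 == !p4): β-rule — branch into p3, !!p4  //  !p3, !p4.
                      branch 1.2.2.1.1.1 (add p3, !!p4):
                        ○ open, literals {p1=1, p3=1, p4=1}.
                      branch 1.2.2.1.1.2 (add !p3, !p4):
                        ○ open, literals {p1=1, p3=0, p4=0}.
                  branch 1.2.2.1.2 (add !!p3):
                    ○ open, literals {p1=1, p3=1}.
              branch 1.2.2.2 (add !(p4 || !p3)):
                !(p4 || !p3): α-rule — add !p4, !!p3.
                ○ open, literals {p1=1, p3=1, p4=0}.
  branch 2 (add (p1 && p1)):
    (p1 && p1): α-rule — add p1, p1.
    ○ open, literals {p1=1}.
7 branches closed, 15 open.
Each open branch fixes some atoms; the unmentioned ones are free. Counting distinct full assignments: branch {p2=1, p3=1, p4=1} (p1) contributes 2 new; branch {p2=1, p3=0, p4=0} (p1) contributes 2 new; branch {p2=1, p3=1, p4=0} (p1) contributes 2 new; branch {p2=1, p3=1} (p1, p4) contributes 0 new; branch {p1=0, p3=1, p4=1} (p2) contributes 1 new; branch {p1=0, p3=0, p4=0} (p2) contributes 1 new; branch {p1=0, p3=1} (p2, p4) contributes 1 new; branch {p2=1, p3=1, p4=0} (p1) contributes 0 new; branch {p2=1, p3=1, p4=0} (p1) contributes 0 new; branch {p1=0, p3=1, p4=0} (p2) contributes 0 new; branch {p1=1, p3=1, p4=1} (p2) contributes 1 new; branch {p1=1, p3=0, p4=0} (p2) contributes 1 new; branch {p1=1, p3=1} (p2, p4) contributes 1 new; branch {p1=1, p3=1, p4=0} (p2) contributes 0 new; branch {p1=1} (p2, p3, p4) contributes 2 new. Total: 14.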